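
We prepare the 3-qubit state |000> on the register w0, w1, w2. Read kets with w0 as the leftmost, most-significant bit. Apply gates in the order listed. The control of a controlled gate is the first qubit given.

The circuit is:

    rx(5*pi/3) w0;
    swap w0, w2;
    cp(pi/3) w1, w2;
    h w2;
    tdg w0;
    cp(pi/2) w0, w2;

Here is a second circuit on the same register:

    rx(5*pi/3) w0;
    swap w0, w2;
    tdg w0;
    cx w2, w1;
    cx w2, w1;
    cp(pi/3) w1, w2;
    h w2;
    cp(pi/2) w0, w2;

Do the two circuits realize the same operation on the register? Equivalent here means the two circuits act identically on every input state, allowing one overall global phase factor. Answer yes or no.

Yes: on every input state the two circuits agree up to one overall phase factor.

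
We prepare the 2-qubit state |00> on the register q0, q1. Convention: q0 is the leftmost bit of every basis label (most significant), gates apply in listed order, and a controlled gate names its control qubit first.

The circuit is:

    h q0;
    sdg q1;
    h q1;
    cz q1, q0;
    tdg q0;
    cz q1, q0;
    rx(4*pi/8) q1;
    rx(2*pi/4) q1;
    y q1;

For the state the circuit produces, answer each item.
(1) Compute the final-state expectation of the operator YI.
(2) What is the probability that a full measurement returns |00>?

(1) In the final state, YI has expectation -sqrt(2)/2.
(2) A full measurement returns |00> with probability 1/4.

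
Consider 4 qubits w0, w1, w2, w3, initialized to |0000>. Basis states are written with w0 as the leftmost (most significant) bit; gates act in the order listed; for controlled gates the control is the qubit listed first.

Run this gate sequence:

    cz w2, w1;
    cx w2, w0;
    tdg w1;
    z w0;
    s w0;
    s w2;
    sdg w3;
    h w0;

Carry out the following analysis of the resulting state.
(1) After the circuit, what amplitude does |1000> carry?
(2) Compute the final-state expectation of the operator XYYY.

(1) The final state's coefficient on |1000> equals sqrt(2)/2.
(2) In the final state, XYYY has expectation 0.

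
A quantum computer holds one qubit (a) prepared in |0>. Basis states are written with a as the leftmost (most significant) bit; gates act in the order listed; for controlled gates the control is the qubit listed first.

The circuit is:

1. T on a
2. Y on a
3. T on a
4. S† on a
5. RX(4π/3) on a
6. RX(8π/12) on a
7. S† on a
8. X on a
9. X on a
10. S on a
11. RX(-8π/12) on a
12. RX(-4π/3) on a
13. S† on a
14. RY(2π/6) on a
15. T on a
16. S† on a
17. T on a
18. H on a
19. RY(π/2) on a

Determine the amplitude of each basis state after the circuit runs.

After the circuit, the state carries amplitude -sqrt(3)*exp(3*I*pi/4)/2 on |0>, exp(3*I*pi/4)/2 on |1>.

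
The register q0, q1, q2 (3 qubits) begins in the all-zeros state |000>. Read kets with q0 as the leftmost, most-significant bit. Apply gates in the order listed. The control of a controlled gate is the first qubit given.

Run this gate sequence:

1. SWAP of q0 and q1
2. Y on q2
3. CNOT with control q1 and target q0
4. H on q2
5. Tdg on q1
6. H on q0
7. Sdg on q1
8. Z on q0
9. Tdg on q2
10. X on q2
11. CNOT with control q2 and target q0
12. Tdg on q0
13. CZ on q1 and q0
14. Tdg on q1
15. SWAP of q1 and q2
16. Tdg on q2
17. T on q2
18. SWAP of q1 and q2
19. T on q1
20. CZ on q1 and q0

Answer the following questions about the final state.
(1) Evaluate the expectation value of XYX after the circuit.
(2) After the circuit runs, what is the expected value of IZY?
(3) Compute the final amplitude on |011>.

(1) The observable XYX averages to 0.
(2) The observable IZY averages to sqrt(2)/2.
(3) The amplitude on |011> is 0.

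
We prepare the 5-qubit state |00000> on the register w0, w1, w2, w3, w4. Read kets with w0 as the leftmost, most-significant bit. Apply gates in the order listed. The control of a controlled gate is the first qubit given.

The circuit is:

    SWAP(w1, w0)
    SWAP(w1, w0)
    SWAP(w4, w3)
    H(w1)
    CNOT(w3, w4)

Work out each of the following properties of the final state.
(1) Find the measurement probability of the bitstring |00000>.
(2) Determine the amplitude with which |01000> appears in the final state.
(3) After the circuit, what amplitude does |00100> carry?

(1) The probability of measuring |00000> is 1/2. Key observation: steps 1-2 multiply out to the identity, so the circuit reduces to the remaining gates.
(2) The amplitude on |01000> is sqrt(2)/2.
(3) The amplitude on |00100> is 0.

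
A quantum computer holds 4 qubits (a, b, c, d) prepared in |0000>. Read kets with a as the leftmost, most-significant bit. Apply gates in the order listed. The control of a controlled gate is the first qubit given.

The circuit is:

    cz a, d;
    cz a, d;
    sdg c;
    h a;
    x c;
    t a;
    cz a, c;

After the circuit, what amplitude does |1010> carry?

The amplitude on |1010> is -sqrt(2)*exp(I*pi/4)/2. Key observation: steps 1-2 multiply out to the identity, so the circuit reduces to the remaining gates.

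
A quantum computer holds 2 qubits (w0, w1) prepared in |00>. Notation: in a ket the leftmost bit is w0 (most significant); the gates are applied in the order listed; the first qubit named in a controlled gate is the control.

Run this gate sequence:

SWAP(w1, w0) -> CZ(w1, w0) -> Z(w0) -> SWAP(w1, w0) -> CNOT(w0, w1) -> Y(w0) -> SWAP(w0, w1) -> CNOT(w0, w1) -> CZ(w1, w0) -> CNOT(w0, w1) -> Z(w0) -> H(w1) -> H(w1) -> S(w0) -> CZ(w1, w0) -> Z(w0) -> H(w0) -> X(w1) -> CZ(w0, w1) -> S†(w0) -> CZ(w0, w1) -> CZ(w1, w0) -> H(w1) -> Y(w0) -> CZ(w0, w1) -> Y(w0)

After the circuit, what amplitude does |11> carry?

|11> carries amplitude 1/2 in the final state.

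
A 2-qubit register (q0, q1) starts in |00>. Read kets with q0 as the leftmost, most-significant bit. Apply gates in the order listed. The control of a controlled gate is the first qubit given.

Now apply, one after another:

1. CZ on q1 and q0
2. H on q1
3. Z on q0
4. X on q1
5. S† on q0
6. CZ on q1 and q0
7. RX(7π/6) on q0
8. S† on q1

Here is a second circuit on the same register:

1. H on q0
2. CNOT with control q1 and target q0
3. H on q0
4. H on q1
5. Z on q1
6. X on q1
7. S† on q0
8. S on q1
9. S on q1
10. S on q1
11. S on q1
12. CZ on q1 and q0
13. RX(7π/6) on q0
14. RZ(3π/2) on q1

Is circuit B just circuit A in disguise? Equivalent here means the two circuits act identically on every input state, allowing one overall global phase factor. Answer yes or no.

No: there is an input state on which the two circuits produce genuinely different outputs (not merely differing by a phase).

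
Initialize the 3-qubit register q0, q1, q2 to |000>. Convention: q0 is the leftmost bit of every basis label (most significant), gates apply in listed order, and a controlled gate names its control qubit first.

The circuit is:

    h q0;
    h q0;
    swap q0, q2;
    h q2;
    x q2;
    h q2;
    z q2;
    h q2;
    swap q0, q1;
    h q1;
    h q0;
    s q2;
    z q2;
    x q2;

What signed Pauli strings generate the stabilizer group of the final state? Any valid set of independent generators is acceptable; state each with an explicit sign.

The stabilizer group can be generated by +XII, +IXI, +IIY, among other valid generating sets. Key observation: steps 4-7 multiply out to the identity, so the circuit reduces to the remaining gates.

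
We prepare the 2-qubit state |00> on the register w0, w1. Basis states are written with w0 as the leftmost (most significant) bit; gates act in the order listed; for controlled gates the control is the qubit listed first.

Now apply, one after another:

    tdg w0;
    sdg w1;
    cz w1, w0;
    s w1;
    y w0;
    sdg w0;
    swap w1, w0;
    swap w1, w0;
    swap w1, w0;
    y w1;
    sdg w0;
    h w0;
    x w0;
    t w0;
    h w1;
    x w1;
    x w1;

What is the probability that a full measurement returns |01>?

Outcome |01> occurs with probability 1/4. Key observation: steps 7-8 multiply out to the identity, so the circuit reduces to the remaining gates.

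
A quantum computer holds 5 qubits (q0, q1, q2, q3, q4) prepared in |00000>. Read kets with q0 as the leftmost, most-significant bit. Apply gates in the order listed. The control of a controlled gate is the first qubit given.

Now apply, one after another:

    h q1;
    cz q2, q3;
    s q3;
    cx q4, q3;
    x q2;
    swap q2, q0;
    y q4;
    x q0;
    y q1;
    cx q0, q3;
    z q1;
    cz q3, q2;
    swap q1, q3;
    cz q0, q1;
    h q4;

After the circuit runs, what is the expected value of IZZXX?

The expectation value of IZZXX is -1.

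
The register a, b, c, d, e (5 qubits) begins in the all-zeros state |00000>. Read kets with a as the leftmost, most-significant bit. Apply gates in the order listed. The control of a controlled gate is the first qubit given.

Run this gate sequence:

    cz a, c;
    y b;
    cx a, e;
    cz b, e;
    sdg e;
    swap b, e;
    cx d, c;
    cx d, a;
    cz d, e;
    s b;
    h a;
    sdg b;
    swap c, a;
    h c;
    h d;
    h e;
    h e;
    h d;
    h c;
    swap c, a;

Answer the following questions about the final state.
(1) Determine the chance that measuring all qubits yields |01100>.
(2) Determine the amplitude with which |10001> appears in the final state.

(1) A full measurement returns |01100> with probability 0. Key observation: gates 13-20 undo each other exactly, leaving only the rest of the circuit to track.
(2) The final state's coefficient on |10001> equals sqrt(2)*I/2.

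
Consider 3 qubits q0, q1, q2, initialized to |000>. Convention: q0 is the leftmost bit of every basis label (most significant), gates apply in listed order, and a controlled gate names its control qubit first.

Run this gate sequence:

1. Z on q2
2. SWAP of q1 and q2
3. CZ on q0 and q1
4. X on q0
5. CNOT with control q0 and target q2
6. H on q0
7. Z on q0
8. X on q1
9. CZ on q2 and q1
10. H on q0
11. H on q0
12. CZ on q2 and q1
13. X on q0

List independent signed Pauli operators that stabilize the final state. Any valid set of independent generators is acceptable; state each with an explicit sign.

The stabilizer group can be generated by +XII, -IZI, -IIZ, among other valid generating sets.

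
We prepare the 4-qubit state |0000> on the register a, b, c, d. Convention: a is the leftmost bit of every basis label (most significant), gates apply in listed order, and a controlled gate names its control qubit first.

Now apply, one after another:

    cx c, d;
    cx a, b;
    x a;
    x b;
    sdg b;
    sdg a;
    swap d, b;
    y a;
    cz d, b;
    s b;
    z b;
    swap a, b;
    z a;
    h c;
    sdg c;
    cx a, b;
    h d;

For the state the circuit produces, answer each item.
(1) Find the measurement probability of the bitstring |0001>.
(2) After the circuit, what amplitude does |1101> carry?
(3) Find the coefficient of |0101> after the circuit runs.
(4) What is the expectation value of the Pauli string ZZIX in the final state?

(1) The probability of measuring |0001> is 1/4.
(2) |1101> carries amplitude 0 in the final state.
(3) |0101> carries amplitude 0 in the final state.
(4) The observable ZZIX averages to -1.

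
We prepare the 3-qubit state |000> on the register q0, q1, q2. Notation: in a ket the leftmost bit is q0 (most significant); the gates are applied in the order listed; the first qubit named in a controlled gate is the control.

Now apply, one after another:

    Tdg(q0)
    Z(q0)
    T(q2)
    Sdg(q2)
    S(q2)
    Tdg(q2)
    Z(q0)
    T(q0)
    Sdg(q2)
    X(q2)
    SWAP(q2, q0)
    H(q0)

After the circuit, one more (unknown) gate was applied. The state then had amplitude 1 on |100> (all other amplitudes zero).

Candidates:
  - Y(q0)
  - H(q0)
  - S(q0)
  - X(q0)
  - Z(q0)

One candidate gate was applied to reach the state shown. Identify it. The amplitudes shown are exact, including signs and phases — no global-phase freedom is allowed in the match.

The unique candidate consistent with the amplitudes is H(q0).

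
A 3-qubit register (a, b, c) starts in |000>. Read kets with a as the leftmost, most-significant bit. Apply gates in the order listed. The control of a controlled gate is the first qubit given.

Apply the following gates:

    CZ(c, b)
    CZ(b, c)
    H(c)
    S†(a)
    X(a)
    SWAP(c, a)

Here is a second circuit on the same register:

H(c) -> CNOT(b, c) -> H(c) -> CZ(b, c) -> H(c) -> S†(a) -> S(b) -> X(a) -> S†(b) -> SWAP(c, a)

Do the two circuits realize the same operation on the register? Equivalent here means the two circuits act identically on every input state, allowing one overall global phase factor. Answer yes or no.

Yes: on every input state the two circuits agree up to one overall phase factor.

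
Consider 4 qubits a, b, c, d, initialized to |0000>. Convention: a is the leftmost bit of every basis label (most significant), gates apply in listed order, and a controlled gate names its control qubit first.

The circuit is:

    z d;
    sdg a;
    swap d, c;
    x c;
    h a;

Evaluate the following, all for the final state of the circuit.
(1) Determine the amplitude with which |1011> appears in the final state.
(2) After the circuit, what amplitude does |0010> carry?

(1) The amplitude on |1011> is 0.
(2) The amplitude on |0010> is sqrt(2)/2.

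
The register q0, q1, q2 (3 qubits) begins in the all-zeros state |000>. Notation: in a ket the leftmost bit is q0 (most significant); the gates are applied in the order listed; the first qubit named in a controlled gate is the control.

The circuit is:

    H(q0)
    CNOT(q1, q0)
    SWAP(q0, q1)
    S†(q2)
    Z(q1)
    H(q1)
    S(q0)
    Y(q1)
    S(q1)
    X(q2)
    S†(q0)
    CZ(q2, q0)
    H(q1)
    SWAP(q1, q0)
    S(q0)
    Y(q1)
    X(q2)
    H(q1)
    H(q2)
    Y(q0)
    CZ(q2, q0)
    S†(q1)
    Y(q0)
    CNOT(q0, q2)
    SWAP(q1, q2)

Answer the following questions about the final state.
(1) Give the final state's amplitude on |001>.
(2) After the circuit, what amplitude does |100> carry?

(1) The amplitude on |001> is sqrt(2)*I/4.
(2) The final state's coefficient on |100> equals sqrt(2)*I/4.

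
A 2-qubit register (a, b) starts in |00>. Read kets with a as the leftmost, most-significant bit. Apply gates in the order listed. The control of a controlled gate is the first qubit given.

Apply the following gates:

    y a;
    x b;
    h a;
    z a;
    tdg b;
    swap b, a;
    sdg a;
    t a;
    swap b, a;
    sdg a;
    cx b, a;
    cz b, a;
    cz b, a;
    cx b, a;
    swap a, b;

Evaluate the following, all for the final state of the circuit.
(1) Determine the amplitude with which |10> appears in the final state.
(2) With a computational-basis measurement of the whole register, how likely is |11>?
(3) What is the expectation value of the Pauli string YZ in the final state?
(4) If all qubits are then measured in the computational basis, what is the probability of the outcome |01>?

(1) The final state's coefficient on |10> equals sqrt(2)/2. Key observation: the block from step 11 through step 14 cancels to the identity and can be dropped.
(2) Outcome |11> occurs with probability 1/2.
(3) In the final state, YZ has expectation 0.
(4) The probability of measuring |01> is 0.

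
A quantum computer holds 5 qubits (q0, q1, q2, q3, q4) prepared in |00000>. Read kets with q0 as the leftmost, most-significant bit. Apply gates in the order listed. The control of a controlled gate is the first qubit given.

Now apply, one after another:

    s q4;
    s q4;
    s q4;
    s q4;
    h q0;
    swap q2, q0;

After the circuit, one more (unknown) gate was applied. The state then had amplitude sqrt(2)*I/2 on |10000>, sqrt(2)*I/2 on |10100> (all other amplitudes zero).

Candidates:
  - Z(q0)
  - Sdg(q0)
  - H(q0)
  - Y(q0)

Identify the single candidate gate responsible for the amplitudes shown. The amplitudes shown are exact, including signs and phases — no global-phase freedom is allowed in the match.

The applied gate was Y(q0). Key observation: steps 1-4 multiply out to the identity, so the circuit reduces to the remaining gates.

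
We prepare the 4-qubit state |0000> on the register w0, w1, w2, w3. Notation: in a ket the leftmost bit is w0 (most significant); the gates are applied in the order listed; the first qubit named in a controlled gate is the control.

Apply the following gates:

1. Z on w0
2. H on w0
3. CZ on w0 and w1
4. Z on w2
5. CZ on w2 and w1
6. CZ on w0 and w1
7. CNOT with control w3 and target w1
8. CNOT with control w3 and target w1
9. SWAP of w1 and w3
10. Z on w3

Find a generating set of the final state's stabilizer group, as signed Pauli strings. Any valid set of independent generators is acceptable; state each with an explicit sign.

The stabilizer group can be generated by +XIII, +IZII, +IIZI, +IIIZ, among other valid generating sets. Key observation: the block from step 7 through step 8 cancels to the identity and can be dropped.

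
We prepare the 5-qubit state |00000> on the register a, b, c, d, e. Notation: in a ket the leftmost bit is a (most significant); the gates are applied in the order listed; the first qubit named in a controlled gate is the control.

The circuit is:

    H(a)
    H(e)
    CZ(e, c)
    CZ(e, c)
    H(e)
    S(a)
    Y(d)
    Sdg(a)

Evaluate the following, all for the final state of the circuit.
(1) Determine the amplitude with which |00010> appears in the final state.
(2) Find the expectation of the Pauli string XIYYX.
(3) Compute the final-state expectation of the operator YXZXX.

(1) The final state's coefficient on |00010> equals sqrt(2)*I/2.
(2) The observable XIYYX averages to 0.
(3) In the final state, YXZXX has expectation 0.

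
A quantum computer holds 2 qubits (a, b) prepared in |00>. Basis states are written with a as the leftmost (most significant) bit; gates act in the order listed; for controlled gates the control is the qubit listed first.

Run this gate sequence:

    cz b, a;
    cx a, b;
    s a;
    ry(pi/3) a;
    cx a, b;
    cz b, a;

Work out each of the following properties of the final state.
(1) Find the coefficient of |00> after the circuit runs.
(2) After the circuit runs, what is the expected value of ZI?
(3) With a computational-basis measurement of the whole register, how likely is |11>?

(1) |00> carries amplitude sqrt(3)/2 in the final state.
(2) The observable ZI averages to 1/2.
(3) Outcome |11> occurs with probability 1/4.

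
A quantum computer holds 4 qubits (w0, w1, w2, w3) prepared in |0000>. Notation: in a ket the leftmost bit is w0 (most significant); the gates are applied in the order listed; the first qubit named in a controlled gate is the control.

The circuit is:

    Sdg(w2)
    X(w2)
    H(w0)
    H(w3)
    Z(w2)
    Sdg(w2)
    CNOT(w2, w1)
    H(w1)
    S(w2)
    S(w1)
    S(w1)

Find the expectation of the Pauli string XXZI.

In the final state, XXZI has expectation -1.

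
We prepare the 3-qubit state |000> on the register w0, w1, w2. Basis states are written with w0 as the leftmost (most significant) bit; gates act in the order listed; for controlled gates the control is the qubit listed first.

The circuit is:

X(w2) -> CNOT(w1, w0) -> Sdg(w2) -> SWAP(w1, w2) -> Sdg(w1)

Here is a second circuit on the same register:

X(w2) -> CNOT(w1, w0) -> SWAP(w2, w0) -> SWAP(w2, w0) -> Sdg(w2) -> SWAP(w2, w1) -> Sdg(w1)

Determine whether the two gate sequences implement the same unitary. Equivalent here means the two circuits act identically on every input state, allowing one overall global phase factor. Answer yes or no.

Yes: on every input state the two circuits agree up to one overall phase factor.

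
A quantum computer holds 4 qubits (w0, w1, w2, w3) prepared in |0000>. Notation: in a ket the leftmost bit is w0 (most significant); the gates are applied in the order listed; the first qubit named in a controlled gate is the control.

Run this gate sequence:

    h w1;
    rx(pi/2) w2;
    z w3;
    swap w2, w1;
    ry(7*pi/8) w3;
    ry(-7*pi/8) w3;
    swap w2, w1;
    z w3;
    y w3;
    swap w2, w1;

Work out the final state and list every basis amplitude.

The final amplitudes are I/2 on |0001>, I/2 on |0011>, 1/2 on |0101>, 1/2 on |0111>, and 0 on every other basis state. Key observation: steps 3-8 multiply out to the identity, so the circuit reduces to the remaining gates.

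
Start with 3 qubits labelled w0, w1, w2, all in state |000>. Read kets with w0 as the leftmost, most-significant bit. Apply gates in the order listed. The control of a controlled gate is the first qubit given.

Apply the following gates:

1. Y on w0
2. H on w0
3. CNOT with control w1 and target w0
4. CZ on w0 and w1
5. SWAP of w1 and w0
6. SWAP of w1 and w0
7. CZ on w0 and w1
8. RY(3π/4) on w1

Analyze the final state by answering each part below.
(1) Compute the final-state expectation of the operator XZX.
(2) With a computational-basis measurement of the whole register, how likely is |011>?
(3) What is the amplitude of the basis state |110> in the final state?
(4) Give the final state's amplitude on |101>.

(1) The observable XZX averages to 0.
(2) Outcome |011> occurs with probability 0.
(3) The final state's coefficient on |110> equals -I*sqrt(2*sqrt(2) + 4)/4.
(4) The final state's coefficient on |101> equals 0.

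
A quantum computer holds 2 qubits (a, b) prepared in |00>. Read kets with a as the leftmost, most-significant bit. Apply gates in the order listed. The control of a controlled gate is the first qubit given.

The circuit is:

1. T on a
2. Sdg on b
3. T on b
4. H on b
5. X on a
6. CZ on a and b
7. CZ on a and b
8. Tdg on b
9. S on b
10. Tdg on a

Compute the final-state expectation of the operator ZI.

The observable ZI averages to -1.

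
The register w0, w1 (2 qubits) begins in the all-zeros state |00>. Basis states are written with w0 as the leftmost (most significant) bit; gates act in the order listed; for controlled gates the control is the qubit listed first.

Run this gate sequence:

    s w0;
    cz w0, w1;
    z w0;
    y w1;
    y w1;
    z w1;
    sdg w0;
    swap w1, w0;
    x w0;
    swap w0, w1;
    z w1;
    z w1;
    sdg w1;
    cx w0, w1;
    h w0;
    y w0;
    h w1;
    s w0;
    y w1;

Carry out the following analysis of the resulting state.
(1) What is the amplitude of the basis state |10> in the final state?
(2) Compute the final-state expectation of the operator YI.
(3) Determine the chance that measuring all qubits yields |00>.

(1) The amplitude on |10> is -1/2.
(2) The expectation value of YI is -1.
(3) A full measurement returns |00> with probability 1/4.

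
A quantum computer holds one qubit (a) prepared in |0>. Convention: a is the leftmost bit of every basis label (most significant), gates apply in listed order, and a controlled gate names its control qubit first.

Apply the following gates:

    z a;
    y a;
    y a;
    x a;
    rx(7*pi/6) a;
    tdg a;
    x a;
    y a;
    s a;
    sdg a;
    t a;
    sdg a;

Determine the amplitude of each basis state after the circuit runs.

After the circuit, the state carries amplitude -sqrt(6)/4 - sqrt(2)/4 on |0>, -sqrt(6)/4 + sqrt(2)/4 on |1>.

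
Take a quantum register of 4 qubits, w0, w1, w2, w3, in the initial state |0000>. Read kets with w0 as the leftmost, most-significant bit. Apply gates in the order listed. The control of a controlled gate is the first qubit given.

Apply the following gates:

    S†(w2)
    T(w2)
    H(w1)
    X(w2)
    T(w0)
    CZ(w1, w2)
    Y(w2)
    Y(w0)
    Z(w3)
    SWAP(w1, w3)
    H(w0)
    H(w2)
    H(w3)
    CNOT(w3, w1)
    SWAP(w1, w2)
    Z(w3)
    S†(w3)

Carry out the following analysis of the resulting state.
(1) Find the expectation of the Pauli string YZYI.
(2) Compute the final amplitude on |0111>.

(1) The observable YZYI averages to 0.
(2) |0111> carries amplitude I/2 in the final state.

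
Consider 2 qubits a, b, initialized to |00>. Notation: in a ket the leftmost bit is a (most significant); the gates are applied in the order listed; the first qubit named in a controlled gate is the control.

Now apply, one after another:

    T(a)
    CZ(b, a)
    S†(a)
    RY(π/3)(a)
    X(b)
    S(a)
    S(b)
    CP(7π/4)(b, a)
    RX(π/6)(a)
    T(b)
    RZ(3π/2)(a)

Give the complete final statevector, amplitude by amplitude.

The final amplitudes are 0 on |00>, sqrt(6)/8 + 3*sqrt(2)/8 - sqrt(6)*exp(3*I*pi/4)/8 + sqrt(2)*exp(3*I*pi/4)/8 on |01>, 0 on |10>, -3*sqrt(2)/8 + sqrt(6)/8 - sqrt(6)*exp(3*I*pi/4)/8 - sqrt(2)*exp(3*I*pi/4)/8 on |11>.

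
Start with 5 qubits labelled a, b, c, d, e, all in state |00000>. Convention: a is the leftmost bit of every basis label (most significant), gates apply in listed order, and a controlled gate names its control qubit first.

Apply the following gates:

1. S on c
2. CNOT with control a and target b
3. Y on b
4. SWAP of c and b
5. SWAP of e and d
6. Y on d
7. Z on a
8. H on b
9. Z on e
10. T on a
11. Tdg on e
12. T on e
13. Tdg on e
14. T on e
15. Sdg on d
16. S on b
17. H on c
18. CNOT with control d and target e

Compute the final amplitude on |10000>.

The final state's coefficient on |10000> equals 0. Key observation: steps 11-14 multiply out to the identity, so the circuit reduces to the remaining gates.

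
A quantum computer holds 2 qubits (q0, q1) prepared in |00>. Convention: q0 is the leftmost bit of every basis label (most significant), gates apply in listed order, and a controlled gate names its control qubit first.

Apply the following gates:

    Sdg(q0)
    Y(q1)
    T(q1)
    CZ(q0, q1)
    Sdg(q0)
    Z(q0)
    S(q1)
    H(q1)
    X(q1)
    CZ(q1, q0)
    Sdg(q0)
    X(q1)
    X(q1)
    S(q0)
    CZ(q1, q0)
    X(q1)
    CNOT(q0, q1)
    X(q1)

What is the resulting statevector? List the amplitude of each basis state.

The final amplitudes are sqrt(2)*exp(I*pi/4)/2 on |00>, -sqrt(2)*exp(I*pi/4)/2 on |01>, 0 on |10>, 0 on |11>.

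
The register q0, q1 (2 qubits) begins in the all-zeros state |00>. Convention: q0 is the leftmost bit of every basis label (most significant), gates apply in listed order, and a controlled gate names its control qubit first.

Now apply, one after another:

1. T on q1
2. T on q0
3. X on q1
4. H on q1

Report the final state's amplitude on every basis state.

The resulting statevector has amplitude sqrt(2)/2 on |00>, -sqrt(2)/2 on |01>, 0 on |10>, 0 on |11>.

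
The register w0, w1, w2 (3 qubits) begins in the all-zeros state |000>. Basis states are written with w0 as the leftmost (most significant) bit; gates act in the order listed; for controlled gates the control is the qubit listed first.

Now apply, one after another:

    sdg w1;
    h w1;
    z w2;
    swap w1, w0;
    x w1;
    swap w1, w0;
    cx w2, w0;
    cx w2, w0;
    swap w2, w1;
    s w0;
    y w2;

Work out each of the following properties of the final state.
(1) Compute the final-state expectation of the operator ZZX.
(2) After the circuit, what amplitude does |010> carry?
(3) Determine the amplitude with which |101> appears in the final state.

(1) In the final state, ZZX has expectation 1. Key observation: gates 7-8 undo each other exactly, leaving only the rest of the circuit to track.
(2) |010> carries amplitude 0 in the final state.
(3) |101> carries amplitude -sqrt(2)/2 in the final state.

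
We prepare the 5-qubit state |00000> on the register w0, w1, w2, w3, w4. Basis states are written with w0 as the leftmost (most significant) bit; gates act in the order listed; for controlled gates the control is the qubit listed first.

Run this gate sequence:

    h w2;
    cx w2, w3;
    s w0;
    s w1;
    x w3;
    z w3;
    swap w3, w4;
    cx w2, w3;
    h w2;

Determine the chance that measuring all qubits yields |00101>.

Outcome |00101> occurs with probability 1/4.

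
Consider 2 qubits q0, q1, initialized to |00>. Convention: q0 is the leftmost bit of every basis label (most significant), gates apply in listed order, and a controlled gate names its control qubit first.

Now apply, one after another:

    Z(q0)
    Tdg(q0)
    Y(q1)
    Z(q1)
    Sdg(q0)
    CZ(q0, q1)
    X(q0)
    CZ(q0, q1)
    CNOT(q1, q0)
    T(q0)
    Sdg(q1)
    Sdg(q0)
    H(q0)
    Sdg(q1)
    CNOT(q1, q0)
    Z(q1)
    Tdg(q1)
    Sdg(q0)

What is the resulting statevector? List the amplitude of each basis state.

After the circuit, the state carries amplitude 0 on |00>, sqrt(2)*exp(I*pi/4)/2 on |01>, 0 on |10>, -sqrt(2)*exp(3*I*pi/4)/2 on |11>.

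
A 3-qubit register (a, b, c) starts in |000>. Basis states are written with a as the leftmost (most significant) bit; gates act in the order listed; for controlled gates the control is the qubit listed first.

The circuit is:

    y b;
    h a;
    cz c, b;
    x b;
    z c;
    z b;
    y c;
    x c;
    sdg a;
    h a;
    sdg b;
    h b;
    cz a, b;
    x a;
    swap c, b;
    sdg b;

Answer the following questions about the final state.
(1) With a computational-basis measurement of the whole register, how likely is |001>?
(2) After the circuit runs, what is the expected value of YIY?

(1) A full measurement returns |001> with probability 1/4.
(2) The expectation value of YIY is 0.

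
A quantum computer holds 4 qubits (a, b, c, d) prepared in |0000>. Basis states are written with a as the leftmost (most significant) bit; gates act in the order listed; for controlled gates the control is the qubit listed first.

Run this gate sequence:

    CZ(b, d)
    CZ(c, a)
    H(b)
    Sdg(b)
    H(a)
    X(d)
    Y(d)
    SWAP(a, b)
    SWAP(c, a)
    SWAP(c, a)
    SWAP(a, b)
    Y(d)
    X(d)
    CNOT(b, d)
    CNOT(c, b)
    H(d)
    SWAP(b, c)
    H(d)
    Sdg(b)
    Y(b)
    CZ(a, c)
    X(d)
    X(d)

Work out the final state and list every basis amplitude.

After the circuit, the state carries amplitude I/2 on |0100>, 1/2 on |0111>, I/2 on |1100>, -1/2 on |1111>, and 0 on every other basis state.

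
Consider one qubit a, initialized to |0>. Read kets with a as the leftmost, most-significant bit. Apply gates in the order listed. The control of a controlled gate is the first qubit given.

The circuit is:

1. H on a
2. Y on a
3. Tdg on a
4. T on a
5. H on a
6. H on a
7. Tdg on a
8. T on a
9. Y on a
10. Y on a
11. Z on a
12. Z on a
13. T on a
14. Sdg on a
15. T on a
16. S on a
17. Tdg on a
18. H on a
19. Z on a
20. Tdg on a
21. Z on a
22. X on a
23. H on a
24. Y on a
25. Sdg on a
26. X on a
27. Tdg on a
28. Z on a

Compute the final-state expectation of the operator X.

The observable X averages to 1/2 - sqrt(2)/4. Key observation: gates 2-9 undo each other exactly, leaving only the rest of the circuit to track.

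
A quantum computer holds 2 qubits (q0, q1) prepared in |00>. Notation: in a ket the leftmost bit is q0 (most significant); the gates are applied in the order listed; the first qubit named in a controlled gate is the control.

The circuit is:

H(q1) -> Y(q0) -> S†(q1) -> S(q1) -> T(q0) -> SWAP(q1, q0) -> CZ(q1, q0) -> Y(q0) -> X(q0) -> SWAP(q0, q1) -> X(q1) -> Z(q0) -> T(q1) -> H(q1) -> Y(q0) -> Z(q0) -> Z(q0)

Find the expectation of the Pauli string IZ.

The expectation value of IZ is sqrt(2)/2.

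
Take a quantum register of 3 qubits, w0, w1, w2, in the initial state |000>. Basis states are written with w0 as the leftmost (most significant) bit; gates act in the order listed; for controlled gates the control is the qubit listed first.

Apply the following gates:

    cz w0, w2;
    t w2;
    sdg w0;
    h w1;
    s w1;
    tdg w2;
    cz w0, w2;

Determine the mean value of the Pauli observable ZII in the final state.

The expectation value of ZII is 1.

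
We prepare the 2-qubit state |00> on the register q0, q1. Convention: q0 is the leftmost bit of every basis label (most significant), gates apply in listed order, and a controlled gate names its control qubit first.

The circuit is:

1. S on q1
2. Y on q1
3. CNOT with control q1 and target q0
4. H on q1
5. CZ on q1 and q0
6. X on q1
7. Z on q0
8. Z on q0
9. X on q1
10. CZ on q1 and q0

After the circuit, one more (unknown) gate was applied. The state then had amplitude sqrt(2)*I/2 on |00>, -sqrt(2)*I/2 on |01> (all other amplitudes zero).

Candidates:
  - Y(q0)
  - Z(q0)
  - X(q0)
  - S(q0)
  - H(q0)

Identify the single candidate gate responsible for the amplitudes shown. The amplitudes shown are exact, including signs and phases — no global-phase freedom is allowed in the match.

The unique candidate consistent with the amplitudes is X(q0). Key observation: the block from step 5 through step 10 cancels to the identity and can be dropped.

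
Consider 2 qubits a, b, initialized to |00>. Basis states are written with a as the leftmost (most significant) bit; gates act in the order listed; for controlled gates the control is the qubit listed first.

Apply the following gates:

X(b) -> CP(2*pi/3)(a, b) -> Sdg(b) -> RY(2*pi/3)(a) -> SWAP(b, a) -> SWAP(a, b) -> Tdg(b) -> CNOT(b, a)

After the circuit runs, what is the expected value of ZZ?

In the final state, ZZ has expectation -1/2.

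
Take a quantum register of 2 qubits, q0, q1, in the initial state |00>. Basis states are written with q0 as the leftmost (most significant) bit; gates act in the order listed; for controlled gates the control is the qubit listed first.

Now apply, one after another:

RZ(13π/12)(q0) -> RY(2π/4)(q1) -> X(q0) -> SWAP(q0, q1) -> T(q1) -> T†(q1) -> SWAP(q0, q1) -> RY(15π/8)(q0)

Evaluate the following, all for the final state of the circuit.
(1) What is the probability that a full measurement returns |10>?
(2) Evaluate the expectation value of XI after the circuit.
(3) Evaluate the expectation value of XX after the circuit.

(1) Outcome |10> occurs with probability cos(pi/16)**2/2. Key observation: steps 4-7 multiply out to the identity, so the circuit reduces to the remaining gates.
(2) The observable XI averages to sqrt(2 - sqrt(2))/2.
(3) The observable XX averages to sqrt(2 - sqrt(2))/2.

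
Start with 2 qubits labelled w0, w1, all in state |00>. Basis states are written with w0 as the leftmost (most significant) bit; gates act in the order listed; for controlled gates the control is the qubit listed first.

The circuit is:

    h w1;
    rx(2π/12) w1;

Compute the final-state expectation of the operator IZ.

In the final state, IZ has expectation 0.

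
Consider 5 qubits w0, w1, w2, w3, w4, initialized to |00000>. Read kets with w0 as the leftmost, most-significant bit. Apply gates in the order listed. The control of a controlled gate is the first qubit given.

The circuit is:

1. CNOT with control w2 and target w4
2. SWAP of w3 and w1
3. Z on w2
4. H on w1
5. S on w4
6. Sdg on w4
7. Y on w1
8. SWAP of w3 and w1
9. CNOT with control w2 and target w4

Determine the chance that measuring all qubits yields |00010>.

The probability of measuring |00010> is 1/2.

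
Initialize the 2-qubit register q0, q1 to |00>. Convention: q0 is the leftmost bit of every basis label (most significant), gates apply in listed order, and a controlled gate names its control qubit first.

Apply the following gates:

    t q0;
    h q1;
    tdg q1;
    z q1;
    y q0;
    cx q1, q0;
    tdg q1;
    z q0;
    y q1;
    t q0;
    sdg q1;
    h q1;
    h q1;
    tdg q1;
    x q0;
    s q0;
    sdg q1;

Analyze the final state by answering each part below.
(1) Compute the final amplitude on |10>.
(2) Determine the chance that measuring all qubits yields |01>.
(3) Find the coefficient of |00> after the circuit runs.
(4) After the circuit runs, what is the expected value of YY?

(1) The amplitude on |10> is -sqrt(2)/2.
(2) A full measurement returns |01> with probability 1/2.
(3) The amplitude on |00> is 0.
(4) The observable YY averages to 1.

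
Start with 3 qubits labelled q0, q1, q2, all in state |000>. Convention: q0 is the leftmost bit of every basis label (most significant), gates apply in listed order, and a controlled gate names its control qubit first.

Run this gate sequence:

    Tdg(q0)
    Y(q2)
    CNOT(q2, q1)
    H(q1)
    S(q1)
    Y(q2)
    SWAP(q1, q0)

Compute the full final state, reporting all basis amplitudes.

The final amplitudes are sqrt(2)/2 on |000>, -sqrt(2)*I/2 on |100>, and 0 on every other basis state.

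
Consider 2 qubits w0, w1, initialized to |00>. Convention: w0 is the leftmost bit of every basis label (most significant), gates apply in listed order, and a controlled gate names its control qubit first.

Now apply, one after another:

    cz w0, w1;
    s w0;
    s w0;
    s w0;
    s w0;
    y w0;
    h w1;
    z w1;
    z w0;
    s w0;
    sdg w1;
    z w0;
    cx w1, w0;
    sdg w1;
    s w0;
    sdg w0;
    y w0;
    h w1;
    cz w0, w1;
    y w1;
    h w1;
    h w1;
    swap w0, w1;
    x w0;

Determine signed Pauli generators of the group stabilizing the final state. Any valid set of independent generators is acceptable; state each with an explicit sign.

The stabilizer group can be generated by -XI, -IX, among other valid generating sets. Key observation: steps 15-16 multiply out to the identity, so the circuit reduces to the remaining gates.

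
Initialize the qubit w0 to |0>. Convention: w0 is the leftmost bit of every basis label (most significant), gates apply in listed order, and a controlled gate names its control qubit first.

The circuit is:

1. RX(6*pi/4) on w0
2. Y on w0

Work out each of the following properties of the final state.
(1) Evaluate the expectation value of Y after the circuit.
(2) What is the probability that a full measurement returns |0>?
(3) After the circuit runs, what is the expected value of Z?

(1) The observable Y averages to 1.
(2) Outcome |0> occurs with probability 1/2.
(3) The observable Z averages to 0.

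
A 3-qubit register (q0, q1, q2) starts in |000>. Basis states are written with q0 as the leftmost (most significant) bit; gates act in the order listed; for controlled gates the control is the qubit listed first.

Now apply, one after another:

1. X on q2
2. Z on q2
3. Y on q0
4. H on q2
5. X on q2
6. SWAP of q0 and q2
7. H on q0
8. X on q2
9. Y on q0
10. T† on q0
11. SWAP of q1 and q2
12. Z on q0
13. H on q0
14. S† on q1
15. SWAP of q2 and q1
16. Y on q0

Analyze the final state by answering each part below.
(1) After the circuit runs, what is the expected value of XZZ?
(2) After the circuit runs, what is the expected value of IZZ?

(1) In the final state, XZZ has expectation -1.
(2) In the final state, IZZ has expectation 1.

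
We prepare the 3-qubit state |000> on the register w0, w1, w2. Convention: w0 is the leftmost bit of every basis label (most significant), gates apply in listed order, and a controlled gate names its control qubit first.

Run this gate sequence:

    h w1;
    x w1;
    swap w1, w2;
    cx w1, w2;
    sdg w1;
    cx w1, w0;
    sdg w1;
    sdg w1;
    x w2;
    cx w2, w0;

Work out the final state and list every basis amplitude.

After the circuit, the state carries amplitude sqrt(2)/2 on |000>, sqrt(2)/2 on |101>, and 0 on every other basis state.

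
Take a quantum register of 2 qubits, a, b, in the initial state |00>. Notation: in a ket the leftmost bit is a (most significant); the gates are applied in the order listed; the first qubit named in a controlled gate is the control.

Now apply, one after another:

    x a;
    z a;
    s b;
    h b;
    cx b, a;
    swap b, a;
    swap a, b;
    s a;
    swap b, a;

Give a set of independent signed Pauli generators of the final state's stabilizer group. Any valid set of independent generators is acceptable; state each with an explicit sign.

The stabilizer group can be generated by +XY, -ZZ, among other valid generating sets.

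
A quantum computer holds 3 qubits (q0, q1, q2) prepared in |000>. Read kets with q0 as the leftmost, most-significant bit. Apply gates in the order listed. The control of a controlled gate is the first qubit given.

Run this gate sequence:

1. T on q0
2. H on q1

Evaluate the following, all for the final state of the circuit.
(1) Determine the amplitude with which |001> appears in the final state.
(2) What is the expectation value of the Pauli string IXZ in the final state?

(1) The amplitude on |001> is 0.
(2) The expectation value of IXZ is 1.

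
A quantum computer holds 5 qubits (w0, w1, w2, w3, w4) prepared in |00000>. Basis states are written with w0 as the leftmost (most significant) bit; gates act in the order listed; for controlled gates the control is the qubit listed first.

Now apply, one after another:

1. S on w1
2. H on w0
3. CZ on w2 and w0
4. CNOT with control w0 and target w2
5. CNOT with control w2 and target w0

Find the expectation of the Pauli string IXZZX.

The observable IXZZX averages to 0.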